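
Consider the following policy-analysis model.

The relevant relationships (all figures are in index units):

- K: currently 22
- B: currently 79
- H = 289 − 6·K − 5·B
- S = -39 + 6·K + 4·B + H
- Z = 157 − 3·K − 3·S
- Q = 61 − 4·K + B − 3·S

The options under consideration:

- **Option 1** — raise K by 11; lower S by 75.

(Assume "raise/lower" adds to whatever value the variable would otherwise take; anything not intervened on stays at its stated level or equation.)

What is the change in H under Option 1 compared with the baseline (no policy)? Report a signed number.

Baseline:
  K = 22
  B = 79
  H = 289 − 6·22 − 5·79 = -238
Option 1 (K + 11, S − 75):
  K = 22 + 11 = 33
  B = 79
  H = 289 − 6·33 − 5·79 = -304
Change in H: -304 − (-238) = -66

-66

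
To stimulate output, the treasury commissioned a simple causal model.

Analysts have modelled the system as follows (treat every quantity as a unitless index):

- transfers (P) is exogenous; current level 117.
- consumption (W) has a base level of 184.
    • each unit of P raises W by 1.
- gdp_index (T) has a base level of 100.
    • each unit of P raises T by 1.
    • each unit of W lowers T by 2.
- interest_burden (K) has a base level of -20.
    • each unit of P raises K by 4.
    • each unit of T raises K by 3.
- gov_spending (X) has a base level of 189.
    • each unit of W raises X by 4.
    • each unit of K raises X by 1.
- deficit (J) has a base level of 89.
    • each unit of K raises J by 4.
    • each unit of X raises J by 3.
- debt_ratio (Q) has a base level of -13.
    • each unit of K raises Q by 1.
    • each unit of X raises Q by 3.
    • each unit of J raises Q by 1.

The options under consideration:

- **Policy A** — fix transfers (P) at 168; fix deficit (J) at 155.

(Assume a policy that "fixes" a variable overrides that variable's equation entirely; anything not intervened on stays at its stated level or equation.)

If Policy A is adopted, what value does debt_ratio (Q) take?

2309

Policy A (P := 168, J := 155):
  P = 168
  W = 184 + 168 = 352
  T = 100 + 168 − 2·352 = -436
  K = -20 + 4·168 + 3·(-436) = -656
  X = 189 + 4·352 + (-656) = 941
  J = 155
  Q = -13 + (-656) + 3·941 + 155 = 2309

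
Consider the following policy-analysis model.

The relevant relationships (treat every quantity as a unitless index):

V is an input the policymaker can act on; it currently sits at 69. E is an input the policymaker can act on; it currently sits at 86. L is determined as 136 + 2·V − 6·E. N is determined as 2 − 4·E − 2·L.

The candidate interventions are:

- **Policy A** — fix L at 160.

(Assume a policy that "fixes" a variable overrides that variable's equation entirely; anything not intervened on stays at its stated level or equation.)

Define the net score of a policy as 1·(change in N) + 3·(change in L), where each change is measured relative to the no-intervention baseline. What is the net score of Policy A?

402

Baseline:
  V = 69
  E = 86
  L = 136 + 2·69 − 6·86 = -242
  N = 2 − 4·86 − 2·(-242) = 142
Policy A (L := 160):
  V = 69
  E = 86
  L = 160
  N = 2 − 4·86 − 2·160 = -662
ΔN = -662 − 142 = -804; ΔL = 160 − (-242) = 402
Score = 1·(-804) + 3·402 = 402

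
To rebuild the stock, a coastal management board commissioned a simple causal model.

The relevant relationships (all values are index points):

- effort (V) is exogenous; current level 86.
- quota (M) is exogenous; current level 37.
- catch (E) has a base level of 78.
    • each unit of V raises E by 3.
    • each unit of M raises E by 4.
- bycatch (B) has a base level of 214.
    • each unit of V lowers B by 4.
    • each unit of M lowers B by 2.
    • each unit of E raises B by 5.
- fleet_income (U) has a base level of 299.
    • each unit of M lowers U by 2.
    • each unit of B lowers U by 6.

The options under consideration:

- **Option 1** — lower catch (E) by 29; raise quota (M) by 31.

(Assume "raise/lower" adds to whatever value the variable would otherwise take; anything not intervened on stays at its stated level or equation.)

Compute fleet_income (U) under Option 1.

Option 1 (E − 29, M + 31):
  V = 86
  M = 37 + 31 = 68
  E = 78 + 3·86 + 4·68 (−29 from intervention) = 579
  B = 214 − 4·86 − 2·68 + 5·579 = 2629
  U = 299 − 2·68 − 6·2629 = -15611

-15611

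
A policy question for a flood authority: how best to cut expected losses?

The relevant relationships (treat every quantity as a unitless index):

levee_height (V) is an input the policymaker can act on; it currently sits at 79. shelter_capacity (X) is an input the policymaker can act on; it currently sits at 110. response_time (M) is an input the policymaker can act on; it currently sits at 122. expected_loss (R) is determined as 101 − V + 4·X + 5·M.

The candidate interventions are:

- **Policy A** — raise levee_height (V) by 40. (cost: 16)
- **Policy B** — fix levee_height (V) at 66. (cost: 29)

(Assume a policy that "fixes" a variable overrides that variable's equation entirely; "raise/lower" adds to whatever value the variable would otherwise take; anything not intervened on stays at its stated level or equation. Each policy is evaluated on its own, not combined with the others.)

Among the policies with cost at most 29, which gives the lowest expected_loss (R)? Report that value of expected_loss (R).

1032

Policy A (V + 40):
  V = 79 + 40 = 119
  X = 110
  M = 122
  R = 101 − 119 + 4·110 + 5·122 = 1032
Policy B (V := 66):
  V = 66
  X = 110
  M = 122
  R = 101 − 66 + 4·110 + 5·122 = 1085
Comparing — Policy A: R=1032, Policy B: R=1085. Lowest is 1032 (Policy A).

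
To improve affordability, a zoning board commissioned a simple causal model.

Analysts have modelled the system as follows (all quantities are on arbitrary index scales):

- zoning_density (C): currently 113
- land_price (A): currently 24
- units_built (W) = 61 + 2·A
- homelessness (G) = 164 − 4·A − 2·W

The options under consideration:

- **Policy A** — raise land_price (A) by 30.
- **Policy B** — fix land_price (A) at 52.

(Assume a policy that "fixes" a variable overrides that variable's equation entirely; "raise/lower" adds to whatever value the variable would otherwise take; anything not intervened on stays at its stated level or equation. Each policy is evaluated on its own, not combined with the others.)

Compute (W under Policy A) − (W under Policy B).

4

Policy A (A + 30):
  A = 24 + 30 = 54
  W = 61 + 2·54 = 169
Policy B (A := 52):
  A = 52
  W = 61 + 2·52 = 165
W: 169 − 165 = 4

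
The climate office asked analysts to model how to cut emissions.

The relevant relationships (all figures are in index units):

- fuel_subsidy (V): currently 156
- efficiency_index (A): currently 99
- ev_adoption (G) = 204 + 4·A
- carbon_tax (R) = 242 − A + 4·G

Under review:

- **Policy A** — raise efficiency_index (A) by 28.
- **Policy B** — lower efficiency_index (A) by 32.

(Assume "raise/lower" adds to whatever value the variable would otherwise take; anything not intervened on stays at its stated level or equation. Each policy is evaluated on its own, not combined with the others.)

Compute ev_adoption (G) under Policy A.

712

Policy A (A + 28):
  A = 99 + 28 = 127
  G = 204 + 4·127 = 712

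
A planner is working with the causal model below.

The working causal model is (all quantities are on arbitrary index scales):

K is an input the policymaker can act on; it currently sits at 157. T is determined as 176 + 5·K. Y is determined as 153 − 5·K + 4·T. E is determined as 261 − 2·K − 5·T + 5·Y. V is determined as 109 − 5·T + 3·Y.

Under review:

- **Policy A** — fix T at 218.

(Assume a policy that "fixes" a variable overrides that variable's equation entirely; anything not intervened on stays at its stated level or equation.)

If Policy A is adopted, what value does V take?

-261

Policy A (T := 218):
  K = 157
  T = 218
  Y = 153 − 5·157 + 4·218 = 240
  V = 109 − 5·218 + 3·240 = -261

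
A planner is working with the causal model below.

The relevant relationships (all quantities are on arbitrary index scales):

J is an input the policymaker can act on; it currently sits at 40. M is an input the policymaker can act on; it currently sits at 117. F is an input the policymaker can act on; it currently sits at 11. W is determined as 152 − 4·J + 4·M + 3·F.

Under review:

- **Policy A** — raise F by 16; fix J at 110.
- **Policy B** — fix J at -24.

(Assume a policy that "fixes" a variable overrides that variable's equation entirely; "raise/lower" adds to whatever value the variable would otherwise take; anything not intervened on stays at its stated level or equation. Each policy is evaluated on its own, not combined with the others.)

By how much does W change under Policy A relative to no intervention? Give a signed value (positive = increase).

Baseline:
  J = 40
  M = 117
  F = 11
  W = 152 − 4·40 + 4·117 + 3·11 = 493
Policy A (F + 16, J := 110):
  J = 110
  M = 117
  F = 11 + 16 = 27
  W = 152 − 4·110 + 4·117 + 3·27 = 261
Change in W: 261 − 493 = -232

-232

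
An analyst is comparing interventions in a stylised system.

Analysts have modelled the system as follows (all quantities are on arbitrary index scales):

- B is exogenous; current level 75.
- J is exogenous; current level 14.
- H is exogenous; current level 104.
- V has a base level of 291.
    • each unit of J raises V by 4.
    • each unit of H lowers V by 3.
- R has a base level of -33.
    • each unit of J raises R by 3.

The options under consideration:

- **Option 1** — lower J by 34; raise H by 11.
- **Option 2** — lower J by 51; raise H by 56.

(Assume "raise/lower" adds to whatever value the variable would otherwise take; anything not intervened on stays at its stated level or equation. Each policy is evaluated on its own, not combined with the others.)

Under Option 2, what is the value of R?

Option 2 (J − 51, H + 56):
  J = 14 − 51 = -37
  R = -33 + 3·(-37) = -144

-144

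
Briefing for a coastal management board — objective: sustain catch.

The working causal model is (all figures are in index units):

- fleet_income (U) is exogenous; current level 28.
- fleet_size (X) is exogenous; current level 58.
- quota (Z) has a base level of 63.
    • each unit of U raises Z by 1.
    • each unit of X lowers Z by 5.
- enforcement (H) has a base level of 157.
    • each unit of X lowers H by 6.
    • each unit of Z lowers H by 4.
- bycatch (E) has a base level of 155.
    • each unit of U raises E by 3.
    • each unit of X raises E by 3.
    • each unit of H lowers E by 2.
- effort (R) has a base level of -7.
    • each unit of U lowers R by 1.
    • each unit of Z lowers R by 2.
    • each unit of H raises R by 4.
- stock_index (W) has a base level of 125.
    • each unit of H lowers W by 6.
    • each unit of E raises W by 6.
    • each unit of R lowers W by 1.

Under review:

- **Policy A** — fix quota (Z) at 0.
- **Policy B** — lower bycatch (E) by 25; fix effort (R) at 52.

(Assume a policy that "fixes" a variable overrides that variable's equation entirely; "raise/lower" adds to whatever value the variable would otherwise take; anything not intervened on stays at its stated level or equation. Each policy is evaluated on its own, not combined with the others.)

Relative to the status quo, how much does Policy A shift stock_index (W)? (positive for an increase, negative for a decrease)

Baseline:
  U = 28
  X = 58
  Z = 63 + 28 − 5·58 = -199
  H = 157 − 6·58 − 4·(-199) = 605
  E = 155 + 3·28 + 3·58 − 2·605 = -797
  R = -7 − 28 − 2·(-199) + 4·605 = 2783
  W = 125 − 6·605 + 6·(-797) − 2783 = -11070
Policy A (Z := 0):
  U = 28
  X = 58
  Z = 0
  H = 157 − 6·58 − 4·0 = -191
  E = 155 + 3·28 + 3·58 − 2·(-191) = 795
  R = -7 − 28 − 2·0 + 4·(-191) = -799
  W = 125 − 6·(-191) + 6·795 − (-799) = 6840
Change in W: 6840 − (-11070) = 17910

17910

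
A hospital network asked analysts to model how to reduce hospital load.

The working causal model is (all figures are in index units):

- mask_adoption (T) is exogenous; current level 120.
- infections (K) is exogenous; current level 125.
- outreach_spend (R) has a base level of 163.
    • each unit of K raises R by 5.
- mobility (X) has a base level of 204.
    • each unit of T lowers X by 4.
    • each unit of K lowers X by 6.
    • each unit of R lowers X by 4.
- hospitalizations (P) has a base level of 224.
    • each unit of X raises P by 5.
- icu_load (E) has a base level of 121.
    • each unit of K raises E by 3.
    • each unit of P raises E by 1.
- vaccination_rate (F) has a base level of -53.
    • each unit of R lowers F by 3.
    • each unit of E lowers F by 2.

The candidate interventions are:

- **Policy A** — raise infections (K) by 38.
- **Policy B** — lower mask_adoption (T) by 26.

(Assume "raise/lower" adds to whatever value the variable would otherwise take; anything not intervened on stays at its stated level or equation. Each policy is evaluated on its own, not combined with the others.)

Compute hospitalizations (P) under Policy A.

Policy A (K + 38):
  T = 120
  K = 125 + 38 = 163
  R = 163 + 5·163 = 978
  X = 204 − 4·120 − 6·163 − 4·978 = -5166
  P = 224 + 5·(-5166) = -25606

-25606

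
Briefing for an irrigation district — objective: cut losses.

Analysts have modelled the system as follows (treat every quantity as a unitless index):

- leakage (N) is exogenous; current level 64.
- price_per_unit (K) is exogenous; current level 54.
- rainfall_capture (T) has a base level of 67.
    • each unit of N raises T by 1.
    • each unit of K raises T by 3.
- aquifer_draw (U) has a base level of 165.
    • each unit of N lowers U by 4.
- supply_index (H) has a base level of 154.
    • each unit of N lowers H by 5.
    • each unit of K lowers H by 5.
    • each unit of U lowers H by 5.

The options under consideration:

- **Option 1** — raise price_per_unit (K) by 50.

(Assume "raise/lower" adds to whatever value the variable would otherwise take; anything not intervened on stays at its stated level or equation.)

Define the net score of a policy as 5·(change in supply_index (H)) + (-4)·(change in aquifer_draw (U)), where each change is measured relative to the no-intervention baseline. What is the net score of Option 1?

Baseline:
  N = 64
  K = 54
  U = 165 − 4·64 = -91
  H = 154 − 5·64 − 5·54 − 5·(-91) = 19
Option 1 (K + 50):
  N = 64
  K = 54 + 50 = 104
  U = 165 − 4·64 = -91
  H = 154 − 5·64 − 5·104 − 5·(-91) = -231
ΔH = -231 − 19 = -250; ΔU = -91 − (-91) = 0
Score = 5·(-250) + (-4)·0 = -1250

-1250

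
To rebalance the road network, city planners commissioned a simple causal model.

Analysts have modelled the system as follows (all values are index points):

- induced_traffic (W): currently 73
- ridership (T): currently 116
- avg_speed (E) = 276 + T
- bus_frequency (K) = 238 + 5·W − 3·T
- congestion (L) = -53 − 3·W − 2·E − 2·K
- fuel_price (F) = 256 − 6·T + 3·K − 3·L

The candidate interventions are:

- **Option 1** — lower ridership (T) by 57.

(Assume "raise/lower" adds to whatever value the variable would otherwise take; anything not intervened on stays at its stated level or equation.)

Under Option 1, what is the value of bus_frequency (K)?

426

Option 1 (T − 57):
  W = 73
  T = 116 − 57 = 59
  K = 238 + 5·73 − 3·59 = 426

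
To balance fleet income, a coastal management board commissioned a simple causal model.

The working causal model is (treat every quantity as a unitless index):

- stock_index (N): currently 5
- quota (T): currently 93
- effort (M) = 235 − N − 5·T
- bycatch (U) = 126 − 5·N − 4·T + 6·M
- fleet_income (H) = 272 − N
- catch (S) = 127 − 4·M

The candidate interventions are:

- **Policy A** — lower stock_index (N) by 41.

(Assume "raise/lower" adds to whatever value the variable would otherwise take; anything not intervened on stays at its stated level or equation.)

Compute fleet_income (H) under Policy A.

Policy A (N − 41):
  N = 5 − 41 = -36
  H = 272 − (-36) = 308

308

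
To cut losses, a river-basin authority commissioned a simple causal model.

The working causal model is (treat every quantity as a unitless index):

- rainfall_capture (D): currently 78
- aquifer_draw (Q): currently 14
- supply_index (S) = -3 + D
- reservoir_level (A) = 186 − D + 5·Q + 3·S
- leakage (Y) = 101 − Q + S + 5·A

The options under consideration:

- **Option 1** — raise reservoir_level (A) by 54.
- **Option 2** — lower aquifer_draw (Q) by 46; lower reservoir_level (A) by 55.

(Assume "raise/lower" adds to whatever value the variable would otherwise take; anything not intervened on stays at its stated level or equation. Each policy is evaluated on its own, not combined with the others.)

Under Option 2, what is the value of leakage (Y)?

Option 2 (Q − 46, A − 55):
  D = 78
  Q = 14 − 46 = -32
  S = -3 + 78 = 75
  A = 186 − 78 + 5·(-32) + 3·75 (−55 from intervention) = 118
  Y = 101 − (-32) + 75 + 5·118 = 798

798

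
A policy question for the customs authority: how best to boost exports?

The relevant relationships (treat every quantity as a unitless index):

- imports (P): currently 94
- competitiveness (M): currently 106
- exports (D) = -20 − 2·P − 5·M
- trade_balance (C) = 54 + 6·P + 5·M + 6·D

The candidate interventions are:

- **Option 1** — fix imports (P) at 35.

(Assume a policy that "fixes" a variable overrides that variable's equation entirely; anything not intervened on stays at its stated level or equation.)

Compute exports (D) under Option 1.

Option 1 (P := 35):
  P = 35
  M = 106
  D = -20 − 2·35 − 5·106 = -620

-620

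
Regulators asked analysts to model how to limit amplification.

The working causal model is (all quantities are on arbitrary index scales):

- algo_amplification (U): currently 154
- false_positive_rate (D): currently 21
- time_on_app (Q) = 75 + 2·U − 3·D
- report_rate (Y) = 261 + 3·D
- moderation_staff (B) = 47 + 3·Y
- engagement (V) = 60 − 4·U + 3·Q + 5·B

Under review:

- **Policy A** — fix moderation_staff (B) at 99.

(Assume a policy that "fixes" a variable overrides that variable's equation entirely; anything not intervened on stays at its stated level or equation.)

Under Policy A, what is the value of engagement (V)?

Policy A (B := 99):
  U = 154
  D = 21
  Q = 75 + 2·154 − 3·21 = 320
  Y = 261 + 3·21 = 324
  B = 99
  V = 60 − 4·154 + 3·320 + 5·99 = 899

899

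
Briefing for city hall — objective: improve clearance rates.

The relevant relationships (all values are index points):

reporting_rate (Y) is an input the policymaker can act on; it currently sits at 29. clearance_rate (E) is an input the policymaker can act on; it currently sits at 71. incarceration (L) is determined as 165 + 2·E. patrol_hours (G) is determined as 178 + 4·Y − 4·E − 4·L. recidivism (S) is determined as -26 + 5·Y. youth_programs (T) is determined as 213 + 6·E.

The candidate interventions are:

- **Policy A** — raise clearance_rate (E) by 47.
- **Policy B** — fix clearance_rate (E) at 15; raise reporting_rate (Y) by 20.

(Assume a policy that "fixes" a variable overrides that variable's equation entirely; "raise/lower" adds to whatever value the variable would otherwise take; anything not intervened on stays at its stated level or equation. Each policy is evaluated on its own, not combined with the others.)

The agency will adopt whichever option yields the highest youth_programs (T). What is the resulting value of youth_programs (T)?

Policy A (E + 47):
  E = 71 + 47 = 118
  T = 213 + 6·118 = 921
Policy B (E := 15, Y + 20):
  E = 15
  T = 213 + 6·15 = 303
Comparing — Policy A: T=921, Policy B: T=303. Highest is 921 (Policy A).

921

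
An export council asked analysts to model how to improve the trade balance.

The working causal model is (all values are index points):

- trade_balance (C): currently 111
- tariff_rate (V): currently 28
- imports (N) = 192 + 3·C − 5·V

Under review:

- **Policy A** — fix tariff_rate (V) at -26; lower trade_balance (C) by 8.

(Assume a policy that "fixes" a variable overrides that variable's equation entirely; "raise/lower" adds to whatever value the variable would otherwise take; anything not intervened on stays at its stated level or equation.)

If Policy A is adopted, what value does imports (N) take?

631

Policy A (V := -26, C − 8):
  C = 111 − 8 = 103
  V = -26
  N = 192 + 3·103 − 5·(-26) = 631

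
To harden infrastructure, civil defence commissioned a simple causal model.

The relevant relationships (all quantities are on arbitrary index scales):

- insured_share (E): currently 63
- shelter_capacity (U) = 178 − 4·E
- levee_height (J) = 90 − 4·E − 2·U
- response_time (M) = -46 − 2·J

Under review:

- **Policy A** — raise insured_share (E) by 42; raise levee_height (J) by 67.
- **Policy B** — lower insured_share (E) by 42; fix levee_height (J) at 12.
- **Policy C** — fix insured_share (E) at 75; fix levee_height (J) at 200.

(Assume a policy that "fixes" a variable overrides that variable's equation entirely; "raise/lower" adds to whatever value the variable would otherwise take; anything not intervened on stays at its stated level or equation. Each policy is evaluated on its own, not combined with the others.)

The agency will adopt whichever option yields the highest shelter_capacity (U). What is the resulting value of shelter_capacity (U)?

Policy A (E + 42, J + 67):
  E = 63 + 42 = 105
  U = 178 − 4·105 = -242
Policy B (E − 42, J := 12):
  E = 63 − 42 = 21
  U = 178 − 4·21 = 94
Policy C (E := 75, J := 200):
  E = 75
  U = 178 − 4·75 = -122
Comparing — Policy A: U=-242, Policy B: U=94, Policy C: U=-122. Highest is 94 (Policy B).

94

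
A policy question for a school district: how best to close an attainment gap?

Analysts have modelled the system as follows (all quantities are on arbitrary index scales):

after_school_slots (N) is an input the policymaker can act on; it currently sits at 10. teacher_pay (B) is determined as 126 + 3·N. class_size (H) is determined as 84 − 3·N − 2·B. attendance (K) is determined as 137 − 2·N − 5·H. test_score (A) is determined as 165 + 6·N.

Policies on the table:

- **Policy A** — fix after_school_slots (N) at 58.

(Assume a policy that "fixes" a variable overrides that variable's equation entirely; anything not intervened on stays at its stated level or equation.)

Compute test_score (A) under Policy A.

Policy A (N := 58):
  N = 58
  A = 165 + 6·58 = 513

513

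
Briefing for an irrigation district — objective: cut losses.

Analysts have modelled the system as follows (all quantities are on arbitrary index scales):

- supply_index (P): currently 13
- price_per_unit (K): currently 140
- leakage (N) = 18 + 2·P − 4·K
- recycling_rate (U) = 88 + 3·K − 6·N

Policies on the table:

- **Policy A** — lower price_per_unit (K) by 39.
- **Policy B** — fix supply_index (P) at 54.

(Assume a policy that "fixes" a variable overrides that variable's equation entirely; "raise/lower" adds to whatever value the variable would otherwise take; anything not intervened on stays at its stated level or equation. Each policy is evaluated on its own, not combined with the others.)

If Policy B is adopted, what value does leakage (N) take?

-434

Policy B (P := 54):
  P = 54
  K = 140
  N = 18 + 2·54 − 4·140 = -434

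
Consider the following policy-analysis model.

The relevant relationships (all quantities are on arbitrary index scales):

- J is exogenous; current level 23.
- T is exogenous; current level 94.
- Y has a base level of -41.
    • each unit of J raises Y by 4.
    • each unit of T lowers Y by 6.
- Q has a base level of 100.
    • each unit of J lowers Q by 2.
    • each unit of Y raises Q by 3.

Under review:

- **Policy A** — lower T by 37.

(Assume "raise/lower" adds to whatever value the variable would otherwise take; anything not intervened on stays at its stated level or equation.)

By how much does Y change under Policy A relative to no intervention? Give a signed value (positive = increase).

222

Baseline:
  J = 23
  T = 94
  Y = -41 + 4·23 − 6·94 = -513
Policy A (T − 37):
  J = 23
  T = 94 − 37 = 57
  Y = -41 + 4·23 − 6·57 = -291
Change in Y: -291 − (-513) = 222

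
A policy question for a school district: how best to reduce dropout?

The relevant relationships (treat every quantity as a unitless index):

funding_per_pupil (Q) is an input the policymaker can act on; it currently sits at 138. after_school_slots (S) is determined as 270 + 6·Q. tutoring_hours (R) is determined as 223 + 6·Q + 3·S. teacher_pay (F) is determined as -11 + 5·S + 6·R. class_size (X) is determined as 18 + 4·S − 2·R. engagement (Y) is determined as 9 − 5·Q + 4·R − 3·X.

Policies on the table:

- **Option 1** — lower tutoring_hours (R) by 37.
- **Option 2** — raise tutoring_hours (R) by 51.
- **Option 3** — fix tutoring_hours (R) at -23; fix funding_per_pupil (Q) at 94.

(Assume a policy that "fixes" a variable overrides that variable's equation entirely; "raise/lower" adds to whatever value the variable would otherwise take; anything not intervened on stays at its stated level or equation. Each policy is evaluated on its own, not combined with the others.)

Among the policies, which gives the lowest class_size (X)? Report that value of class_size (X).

-4382

Option 1 (R − 37):
  Q = 138
  S = 270 + 6·138 = 1098
  R = 223 + 6·138 + 3·1098 (−37 from intervention) = 4308
  X = 18 + 4·1098 − 2·4308 = -4206
Option 2 (R + 51):
  Q = 138
  S = 270 + 6·138 = 1098
  R = 223 + 6·138 + 3·1098 (+51 from intervention) = 4396
  X = 18 + 4·1098 − 2·4396 = -4382
Option 3 (R := -23, Q := 94):
  Q = 94
  S = 270 + 6·94 = 834
  R = -23
  X = 18 + 4·834 − 2·(-23) = 3400
Comparing — Option 1: X=-4206, Option 2: X=-4382, Option 3: X=3400. Lowest is -4382 (Option 2).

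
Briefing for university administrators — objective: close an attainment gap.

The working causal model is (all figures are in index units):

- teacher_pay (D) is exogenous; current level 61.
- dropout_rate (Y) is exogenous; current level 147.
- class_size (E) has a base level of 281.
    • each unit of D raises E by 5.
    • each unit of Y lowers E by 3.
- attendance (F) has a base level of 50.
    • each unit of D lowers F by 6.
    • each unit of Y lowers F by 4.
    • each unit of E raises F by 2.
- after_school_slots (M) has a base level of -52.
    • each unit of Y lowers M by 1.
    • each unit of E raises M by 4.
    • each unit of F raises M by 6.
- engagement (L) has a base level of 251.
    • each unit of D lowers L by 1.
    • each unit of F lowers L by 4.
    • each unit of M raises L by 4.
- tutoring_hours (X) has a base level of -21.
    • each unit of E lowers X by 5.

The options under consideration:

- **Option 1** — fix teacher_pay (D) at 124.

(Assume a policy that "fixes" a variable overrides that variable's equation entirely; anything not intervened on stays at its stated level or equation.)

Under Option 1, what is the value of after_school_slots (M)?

Option 1 (D := 124):
  D = 124
  Y = 147
  E = 281 + 5·124 − 3·147 = 460
  F = 50 − 6·124 − 4·147 + 2·460 = -362
  M = -52 − 147 + 4·460 + 6·(-362) = -531

-531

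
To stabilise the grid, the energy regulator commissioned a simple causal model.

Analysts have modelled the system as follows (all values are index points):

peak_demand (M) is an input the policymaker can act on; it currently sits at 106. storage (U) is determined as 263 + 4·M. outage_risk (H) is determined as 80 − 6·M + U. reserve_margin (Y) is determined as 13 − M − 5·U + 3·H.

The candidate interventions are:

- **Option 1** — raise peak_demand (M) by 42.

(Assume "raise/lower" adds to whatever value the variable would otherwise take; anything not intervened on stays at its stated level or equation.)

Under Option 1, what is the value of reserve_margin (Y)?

Option 1 (M + 42):
  M = 106 + 42 = 148
  U = 263 + 4·148 = 855
  H = 80 − 6·148 + 855 = 47
  Y = 13 − 148 − 5·855 + 3·47 = -4269

-4269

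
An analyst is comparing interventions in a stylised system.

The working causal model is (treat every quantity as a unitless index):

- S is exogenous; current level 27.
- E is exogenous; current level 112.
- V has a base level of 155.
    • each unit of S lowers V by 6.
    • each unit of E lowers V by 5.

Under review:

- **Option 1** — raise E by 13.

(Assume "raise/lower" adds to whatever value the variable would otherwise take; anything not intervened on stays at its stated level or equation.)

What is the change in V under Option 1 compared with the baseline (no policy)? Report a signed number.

Baseline:
  S = 27
  E = 112
  V = 155 − 6·27 − 5·112 = -567
Option 1 (E + 13):
  S = 27
  E = 112 + 13 = 125
  V = 155 − 6·27 − 5·125 = -632
Change in V: -632 − (-567) = -65

-65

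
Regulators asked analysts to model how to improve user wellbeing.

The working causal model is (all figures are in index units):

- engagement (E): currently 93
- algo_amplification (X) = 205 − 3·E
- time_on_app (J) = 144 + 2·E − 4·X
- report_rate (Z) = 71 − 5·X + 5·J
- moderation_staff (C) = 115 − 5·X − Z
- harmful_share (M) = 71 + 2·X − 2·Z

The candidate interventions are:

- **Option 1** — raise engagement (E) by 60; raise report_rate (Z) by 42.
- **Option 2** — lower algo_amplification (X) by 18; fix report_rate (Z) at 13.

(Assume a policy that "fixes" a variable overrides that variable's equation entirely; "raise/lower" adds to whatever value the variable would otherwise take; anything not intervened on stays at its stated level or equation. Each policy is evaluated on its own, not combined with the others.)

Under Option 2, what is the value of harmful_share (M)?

Option 2 (X − 18, Z := 13):
  E = 93
  X = 205 − 3·93 (−18 from intervention) = -92
  J = 144 + 2·93 − 4·(-92) = 698
  Z = 13
  M = 71 + 2·(-92) − 2·13 = -139

-139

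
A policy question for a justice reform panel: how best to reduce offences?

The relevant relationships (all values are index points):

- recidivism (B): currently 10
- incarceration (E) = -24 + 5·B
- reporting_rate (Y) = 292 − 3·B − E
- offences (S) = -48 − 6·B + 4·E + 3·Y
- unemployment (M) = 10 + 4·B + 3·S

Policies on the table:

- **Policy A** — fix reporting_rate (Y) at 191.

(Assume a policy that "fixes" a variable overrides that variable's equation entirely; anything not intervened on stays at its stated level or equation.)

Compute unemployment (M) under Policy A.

Policy A (Y := 191):
  B = 10
  E = -24 + 5·10 = 26
  Y = 191
  S = -48 − 6·10 + 4·26 + 3·191 = 569
  M = 10 + 4·10 + 3·569 = 1757

1757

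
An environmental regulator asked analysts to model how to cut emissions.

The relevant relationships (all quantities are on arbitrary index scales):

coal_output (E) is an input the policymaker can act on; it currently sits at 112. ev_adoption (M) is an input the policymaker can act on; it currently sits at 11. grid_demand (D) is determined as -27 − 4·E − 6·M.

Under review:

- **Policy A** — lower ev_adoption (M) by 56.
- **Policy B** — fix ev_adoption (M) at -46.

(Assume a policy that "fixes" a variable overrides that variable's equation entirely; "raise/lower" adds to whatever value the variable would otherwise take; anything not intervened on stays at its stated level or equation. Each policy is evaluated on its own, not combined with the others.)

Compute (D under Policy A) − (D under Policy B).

Policy A (M − 56):
  E = 112
  M = 11 − 56 = -45
  D = -27 − 4·112 − 6·(-45) = -205
Policy B (M := -46):
  E = 112
  M = -46
  D = -27 − 4·112 − 6·(-46) = -199
D: -205 − (-199) = -6

-6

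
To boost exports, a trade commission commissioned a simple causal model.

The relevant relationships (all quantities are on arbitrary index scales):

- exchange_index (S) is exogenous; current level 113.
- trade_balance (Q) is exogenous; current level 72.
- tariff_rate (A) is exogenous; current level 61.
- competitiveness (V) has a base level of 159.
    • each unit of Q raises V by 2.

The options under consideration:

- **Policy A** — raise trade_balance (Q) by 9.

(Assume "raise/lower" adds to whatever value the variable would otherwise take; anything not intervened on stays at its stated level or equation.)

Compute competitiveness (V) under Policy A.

Policy A (Q + 9):
  Q = 72 + 9 = 81
  V = 159 + 2·81 = 321

321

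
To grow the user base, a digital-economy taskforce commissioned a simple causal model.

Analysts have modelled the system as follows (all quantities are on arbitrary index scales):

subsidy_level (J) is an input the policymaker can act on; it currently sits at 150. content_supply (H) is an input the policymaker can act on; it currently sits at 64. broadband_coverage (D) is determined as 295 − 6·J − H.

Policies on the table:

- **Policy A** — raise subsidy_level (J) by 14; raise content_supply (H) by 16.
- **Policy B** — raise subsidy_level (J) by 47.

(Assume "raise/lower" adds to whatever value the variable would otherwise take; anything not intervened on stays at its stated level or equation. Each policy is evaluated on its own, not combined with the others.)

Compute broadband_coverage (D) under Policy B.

-951

Policy B (J + 47):
  J = 150 + 47 = 197
  H = 64
  D = 295 − 6·197 − 64 = -951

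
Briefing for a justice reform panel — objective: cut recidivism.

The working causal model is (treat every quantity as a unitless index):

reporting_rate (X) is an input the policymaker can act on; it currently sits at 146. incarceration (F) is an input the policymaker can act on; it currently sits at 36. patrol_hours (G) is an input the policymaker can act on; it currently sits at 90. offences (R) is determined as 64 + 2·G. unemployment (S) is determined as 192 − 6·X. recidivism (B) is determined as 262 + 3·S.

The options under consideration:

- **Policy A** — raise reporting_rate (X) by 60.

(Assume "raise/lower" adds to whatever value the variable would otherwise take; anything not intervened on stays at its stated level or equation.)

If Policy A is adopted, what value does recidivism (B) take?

Policy A (X + 60):
  X = 146 + 60 = 206
  S = 192 − 6·206 = -1044
  B = 262 + 3·(-1044) = -2870

-2870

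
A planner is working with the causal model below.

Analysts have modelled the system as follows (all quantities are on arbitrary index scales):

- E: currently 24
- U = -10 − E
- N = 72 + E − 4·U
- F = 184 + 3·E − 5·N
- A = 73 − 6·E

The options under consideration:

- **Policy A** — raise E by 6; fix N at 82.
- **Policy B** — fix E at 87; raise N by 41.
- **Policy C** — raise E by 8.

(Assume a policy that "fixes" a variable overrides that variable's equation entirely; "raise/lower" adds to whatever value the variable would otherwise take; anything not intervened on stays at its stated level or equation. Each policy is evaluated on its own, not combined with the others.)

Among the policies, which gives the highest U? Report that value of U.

Policy A (E + 6, N := 82):
  E = 24 + 6 = 30
  U = -10 − 30 = -40
Policy B (E := 87, N + 41):
  E = 87
  U = -10 − 87 = -97
Policy C (E + 8):
  E = 24 + 8 = 32
  U = -10 − 32 = -42
Comparing — Policy A: U=-40, Policy B: U=-97, Policy C: U=-42. Highest is -40 (Policy A).

-40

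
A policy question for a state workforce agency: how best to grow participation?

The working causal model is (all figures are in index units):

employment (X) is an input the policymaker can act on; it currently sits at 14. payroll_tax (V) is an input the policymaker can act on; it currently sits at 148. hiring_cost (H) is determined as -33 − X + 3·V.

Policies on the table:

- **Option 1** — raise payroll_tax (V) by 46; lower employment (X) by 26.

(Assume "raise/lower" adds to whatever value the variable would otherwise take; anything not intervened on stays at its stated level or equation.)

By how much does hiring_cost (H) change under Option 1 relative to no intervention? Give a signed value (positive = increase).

164

Baseline:
  X = 14
  V = 148
  H = -33 − 14 + 3·148 = 397
Option 1 (V + 46, X − 26):
  X = 14 − 26 = -12
  V = 148 + 46 = 194
  H = -33 − (-12) + 3·194 = 561
Change in H: 561 − 397 = 164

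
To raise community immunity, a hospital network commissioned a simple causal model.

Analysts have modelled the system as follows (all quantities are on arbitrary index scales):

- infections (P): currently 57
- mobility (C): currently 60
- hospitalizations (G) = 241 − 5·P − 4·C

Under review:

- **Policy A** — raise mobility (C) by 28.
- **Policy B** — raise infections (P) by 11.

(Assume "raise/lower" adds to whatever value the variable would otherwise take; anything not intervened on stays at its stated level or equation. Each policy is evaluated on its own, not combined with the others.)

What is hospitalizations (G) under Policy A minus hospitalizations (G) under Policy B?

-57

Policy A (C + 28):
  P = 57
  C = 60 + 28 = 88
  G = 241 − 5·57 − 4·88 = -396
Policy B (P + 11):
  P = 57 + 11 = 68
  C = 60
  G = 241 − 5·68 − 4·60 = -339
G: -396 − (-339) = -57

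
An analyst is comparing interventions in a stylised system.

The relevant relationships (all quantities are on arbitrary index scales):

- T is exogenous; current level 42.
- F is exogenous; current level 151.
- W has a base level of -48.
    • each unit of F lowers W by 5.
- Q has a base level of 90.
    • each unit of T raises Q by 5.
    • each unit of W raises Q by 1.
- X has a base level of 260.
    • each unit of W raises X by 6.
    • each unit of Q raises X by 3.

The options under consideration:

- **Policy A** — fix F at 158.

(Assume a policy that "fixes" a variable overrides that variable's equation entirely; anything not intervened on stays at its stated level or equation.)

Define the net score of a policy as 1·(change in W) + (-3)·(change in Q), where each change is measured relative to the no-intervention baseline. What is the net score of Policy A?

70

Baseline:
  T = 42
  F = 151
  W = -48 − 5·151 = -803
  Q = 90 + 5·42 + (-803) = -503
Policy A (F := 158):
  T = 42
  F = 158
  W = -48 − 5·158 = -838
  Q = 90 + 5·42 + (-838) = -538
ΔW = -838 − (-803) = -35; ΔQ = -538 − (-503) = -35
Score = 1·(-35) + (-3)·(-35) = 70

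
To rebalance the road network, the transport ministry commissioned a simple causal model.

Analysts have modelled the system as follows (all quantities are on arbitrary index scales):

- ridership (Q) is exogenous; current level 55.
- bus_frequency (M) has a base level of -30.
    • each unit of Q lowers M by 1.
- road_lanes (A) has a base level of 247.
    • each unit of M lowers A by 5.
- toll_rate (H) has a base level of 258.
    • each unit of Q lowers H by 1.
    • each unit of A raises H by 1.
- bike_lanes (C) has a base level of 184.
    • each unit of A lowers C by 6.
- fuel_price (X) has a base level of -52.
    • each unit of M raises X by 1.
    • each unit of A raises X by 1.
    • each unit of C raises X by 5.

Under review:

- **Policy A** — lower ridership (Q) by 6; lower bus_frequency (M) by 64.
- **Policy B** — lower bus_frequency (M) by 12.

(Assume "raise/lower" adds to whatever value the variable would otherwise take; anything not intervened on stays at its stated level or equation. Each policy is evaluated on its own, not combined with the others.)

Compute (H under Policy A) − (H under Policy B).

Policy A (Q − 6, M − 64):
  Q = 55 − 6 = 49
  M = -30 − 49 (−64 from intervention) = -143
  A = 247 − 5·(-143) = 962
  H = 258 − 49 + 962 = 1171
Policy B (M − 12):
  Q = 55
  M = -30 − 55 (−12 from intervention) = -97
  A = 247 − 5·(-97) = 732
  H = 258 − 55 + 732 = 935
H: 1171 − 935 = 236

236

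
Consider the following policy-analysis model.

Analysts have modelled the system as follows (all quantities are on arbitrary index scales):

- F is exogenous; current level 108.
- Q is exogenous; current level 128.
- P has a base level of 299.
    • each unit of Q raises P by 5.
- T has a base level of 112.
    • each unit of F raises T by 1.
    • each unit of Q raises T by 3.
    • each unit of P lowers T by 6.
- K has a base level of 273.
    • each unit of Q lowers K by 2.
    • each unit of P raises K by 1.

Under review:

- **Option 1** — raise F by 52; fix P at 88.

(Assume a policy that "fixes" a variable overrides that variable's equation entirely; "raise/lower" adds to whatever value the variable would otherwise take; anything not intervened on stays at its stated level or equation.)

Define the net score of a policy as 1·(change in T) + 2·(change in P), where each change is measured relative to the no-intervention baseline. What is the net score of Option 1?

3456

Baseline:
  F = 108
  Q = 128
  P = 299 + 5·128 = 939
  T = 112 + 108 + 3·128 − 6·939 = -5030
Option 1 (F + 52, P := 88):
  F = 108 + 52 = 160
  Q = 128
  P = 88
  T = 112 + 160 + 3·128 − 6·88 = 128
ΔT = 128 − (-5030) = 5158; ΔP = 88 − 939 = -851
Score = 1·5158 + 2·(-851) = 3456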